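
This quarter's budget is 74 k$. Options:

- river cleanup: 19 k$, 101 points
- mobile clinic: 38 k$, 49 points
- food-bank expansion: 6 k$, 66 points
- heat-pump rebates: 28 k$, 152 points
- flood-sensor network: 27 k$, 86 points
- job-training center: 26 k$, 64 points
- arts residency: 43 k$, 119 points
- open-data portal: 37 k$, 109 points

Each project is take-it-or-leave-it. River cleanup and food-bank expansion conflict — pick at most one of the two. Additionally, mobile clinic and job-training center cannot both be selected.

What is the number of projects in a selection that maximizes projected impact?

Best achievable projected impact is 339.
For example river cleanup + heat-pump rebates + flood-sensor network achieves it, using 74 k$.
Every optimal selection uses 3 projects.

3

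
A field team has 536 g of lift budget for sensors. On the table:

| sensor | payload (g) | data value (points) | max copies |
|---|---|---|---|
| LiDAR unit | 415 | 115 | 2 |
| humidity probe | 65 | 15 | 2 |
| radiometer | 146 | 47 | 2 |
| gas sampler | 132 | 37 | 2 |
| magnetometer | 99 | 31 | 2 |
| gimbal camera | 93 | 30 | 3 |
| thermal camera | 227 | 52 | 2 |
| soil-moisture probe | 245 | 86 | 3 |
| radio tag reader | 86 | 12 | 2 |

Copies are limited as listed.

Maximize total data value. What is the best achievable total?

A density-first pass picks 2×soil-moisture probe — 172 at 490 g.
Dropping soil-moisture probe frees 245 g; slotting in 2×magnetometer + gimbal camera (291 g) lifts the total to 178 at 536 g.

178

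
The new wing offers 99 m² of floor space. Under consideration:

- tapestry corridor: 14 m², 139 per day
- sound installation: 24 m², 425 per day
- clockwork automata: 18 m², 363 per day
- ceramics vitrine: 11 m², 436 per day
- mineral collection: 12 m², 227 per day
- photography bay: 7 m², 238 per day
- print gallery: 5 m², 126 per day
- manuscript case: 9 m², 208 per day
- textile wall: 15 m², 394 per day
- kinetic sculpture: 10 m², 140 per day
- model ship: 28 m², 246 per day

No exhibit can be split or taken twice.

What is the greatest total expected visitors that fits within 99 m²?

Greedy by ratio would take clockwork automata + ceramics vitrine + mineral collection + photography bay + print gallery + manuscript case + textile wall + kinetic sculpture: 87 m² used, total 2132.
The 12 m² tied up in mineral collection is better spent on sound installation — total rises to 2330 (99 m²).

2330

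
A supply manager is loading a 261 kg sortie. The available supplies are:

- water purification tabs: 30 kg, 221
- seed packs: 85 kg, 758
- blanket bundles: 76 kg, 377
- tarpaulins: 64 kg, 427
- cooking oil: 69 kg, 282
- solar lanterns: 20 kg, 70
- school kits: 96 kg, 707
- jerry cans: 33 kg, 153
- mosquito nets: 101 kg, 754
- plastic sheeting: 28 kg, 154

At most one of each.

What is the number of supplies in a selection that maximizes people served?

The maximum people served within 261 kg is 1939.
seed packs + tarpaulins + mosquito nets hits 1939 at 250 kg.
Every optimal selection uses 3 supplies.

3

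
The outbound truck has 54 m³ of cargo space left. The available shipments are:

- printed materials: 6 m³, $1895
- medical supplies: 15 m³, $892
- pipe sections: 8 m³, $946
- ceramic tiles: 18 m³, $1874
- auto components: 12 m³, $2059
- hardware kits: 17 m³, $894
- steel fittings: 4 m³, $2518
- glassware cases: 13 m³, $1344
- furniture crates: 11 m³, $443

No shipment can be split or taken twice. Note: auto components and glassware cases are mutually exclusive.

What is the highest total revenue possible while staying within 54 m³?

9292

Density check — steel fittings 629.50, printed materials 315.83, auto components 171.58, pipe sections 118.25 are the best per m³.
Taking printed materials + pipe sections + ceramic tiles + auto components + steel fittings: 48 m³ used, 9292 in revenue.
Runner-up printed materials + ceramic tiles + auto components + steel fittings + furniture crates tops out at 8789.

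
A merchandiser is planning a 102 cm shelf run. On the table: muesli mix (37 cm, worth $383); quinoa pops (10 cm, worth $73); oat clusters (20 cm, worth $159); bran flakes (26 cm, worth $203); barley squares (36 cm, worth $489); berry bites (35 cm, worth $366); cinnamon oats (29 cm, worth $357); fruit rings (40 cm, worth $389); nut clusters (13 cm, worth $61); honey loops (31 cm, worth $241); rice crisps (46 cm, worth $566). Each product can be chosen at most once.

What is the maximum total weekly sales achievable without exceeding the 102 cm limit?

1229

Density check — barley squares 13.58, cinnamon oats 12.31, rice crisps 12.30, berry bites 10.46 are the best per cm.
Taking the top-ratio products first gives barley squares + berry bites + cinnamon oats for 1212 (100 cm).
The 35 cm tied up in berry bites is better spent on muesli mix — total rises to 1229 (102 cm).
Every other selection either busts 102 cm or fails to beat 1229.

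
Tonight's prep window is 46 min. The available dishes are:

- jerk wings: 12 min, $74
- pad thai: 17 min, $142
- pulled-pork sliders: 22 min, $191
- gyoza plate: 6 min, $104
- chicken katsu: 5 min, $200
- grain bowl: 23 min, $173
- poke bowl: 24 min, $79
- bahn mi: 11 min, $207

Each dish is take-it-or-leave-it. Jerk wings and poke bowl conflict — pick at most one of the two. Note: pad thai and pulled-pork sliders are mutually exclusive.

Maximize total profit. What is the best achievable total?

702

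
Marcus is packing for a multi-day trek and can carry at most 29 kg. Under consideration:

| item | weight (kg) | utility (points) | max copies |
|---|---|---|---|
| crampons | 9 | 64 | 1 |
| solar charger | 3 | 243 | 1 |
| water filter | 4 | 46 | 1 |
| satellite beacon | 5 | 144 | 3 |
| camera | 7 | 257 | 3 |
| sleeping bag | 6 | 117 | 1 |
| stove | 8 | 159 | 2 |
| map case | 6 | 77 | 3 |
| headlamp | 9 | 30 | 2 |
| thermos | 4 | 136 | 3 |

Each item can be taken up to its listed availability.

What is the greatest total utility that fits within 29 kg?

1165

Taking the top-ratio items first gives solar charger + 3×camera + thermos for 1150 (28 kg).
The 7 kg tied up in camera is better spent on 2×thermos — total rises to 1165 (29 kg).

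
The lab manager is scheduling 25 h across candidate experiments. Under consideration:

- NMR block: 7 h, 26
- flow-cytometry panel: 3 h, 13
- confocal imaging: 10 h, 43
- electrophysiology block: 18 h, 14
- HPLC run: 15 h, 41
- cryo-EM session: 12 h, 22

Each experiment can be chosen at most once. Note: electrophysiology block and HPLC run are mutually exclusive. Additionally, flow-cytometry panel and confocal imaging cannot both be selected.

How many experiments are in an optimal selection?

Best achievable expected citations is 84.
One optimal bundle: confocal imaging + HPLC run (25 h).
Any selection reaching 84 contains exactly 2 experiments.

2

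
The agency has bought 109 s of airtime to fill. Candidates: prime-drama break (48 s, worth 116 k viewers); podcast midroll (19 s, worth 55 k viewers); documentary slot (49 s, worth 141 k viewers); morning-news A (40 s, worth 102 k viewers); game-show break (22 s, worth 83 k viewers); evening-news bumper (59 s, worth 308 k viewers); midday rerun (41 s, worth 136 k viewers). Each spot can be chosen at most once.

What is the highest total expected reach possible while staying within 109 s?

449

The ratio heuristic lands on podcast midroll + game-show break + evening-news bumper (446) but leaves 9 s idle.
Dropping podcast midroll and game-show break frees 41 s; slotting in documentary slot (49 s) lifts the total to 449 at 108 s.
The closest alternative, podcast midroll + game-show break + evening-news bumper, reaches only 446.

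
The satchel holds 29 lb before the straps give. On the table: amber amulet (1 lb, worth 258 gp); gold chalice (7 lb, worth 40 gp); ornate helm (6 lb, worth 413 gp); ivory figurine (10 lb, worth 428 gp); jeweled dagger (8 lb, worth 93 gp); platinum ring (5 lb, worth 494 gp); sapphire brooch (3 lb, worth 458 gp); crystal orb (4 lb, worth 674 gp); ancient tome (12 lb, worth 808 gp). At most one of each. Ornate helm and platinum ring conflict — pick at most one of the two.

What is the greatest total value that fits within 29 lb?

2692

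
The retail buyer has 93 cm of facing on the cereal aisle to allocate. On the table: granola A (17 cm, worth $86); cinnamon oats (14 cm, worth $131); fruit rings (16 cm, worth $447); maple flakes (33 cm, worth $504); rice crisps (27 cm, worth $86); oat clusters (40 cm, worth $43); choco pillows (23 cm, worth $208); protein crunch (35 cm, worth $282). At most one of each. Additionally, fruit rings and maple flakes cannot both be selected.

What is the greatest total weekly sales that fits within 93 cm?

Density check — fruit rings 27.94, maple flakes 15.27, cinnamon oats 9.36, choco pillows 9.04 are the best per cm.
Taking cinnamon oats + fruit rings + choco pillows + protein crunch: 88 cm used, 1068 in weekly sales.
Next best is granola A + fruit rings + choco pillows + protein crunch at 1023 (91 cm) — short by 45.

1068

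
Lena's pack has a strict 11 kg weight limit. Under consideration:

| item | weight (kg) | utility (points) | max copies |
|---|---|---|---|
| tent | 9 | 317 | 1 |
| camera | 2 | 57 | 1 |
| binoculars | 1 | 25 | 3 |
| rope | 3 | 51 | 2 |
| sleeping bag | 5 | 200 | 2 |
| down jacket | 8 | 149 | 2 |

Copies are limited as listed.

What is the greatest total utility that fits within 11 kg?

Taking binoculars + 2×sleeping bag: 11 kg used, 425 in utility.

425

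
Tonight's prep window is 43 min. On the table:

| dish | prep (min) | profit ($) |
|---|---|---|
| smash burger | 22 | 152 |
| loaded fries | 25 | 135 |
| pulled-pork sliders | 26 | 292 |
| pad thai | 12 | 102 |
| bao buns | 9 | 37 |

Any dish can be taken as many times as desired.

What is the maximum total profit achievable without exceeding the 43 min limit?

394

Taking pulled-pork sliders + pad thai: 38 min used, 394 in profit.
No other feasible combination exceeds 394.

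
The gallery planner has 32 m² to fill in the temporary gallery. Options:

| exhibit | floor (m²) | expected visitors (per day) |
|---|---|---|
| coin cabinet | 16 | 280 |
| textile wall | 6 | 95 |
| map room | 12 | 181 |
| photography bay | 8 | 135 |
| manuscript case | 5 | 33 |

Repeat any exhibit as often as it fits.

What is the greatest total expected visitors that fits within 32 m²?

560

Density check — coin cabinet 17.50, photography bay 16.88, textile wall 15.83 are the best per m².
The ratio ordering already packs tightly: 2×coin cabinet, 32 m², 560.
No other feasible combination exceeds 560.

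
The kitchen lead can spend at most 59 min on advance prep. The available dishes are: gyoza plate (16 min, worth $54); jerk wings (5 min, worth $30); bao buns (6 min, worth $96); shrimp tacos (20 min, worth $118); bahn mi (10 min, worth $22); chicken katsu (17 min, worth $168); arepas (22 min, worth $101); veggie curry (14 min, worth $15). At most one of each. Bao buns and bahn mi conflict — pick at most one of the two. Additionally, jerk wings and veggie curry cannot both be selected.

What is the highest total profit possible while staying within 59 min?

By profit per min: bao buns 16.00, chicken katsu 9.88, jerk wings 6.00, shrimp tacos 5.90 lead.
Best packing: gyoza plate + bao buns + shrimp tacos + chicken katsu — 59 min, 436 total.
The closest alternative, jerk wings + bao buns + shrimp tacos + chicken katsu, reaches only 412.

436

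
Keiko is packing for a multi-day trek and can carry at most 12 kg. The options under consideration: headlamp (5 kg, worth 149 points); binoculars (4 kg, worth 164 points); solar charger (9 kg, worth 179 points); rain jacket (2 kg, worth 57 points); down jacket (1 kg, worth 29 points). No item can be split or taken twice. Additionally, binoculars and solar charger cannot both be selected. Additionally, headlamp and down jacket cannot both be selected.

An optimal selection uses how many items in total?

The maximum utility within 12 kg is 370.
headlamp + binoculars + rain jacket hits 370 at 11 kg.
Any selection reaching 370 contains exactly 3 items.

3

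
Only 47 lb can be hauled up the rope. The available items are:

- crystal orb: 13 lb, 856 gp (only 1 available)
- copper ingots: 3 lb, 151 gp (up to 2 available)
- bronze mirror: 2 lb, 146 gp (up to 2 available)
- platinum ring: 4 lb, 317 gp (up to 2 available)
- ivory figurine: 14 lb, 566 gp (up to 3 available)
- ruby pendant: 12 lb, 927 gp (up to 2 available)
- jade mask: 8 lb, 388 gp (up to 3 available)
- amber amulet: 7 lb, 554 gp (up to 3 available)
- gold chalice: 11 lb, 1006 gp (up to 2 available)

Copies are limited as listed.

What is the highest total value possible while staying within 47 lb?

3991

By value per lb: gold chalice 91.45, platinum ring 79.25, amber amulet 79.14 lead.
Filling by ratio: bronze mirror + 2×platinum ring + 2×amber amulet + 2×gold chalice for 3900, with 1 lb left unused.
The 6 lb tied up in bronze mirror and platinum ring is better spent on amber amulet — total rises to 3991 (47 lb).
No other feasible combination exceeds 3991.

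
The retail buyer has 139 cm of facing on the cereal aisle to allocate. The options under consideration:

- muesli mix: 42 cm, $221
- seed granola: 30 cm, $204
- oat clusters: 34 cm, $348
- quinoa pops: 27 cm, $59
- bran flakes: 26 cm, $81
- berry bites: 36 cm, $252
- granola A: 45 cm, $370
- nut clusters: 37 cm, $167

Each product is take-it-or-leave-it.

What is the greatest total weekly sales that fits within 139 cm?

1003

A density-first pass picks oat clusters + berry bites + granola A — 970 at 115 cm.
Replace berry bites with seed granola + bran flakes: the trade gains 33 net, giving 1003 at 135 cm.
The closest alternative, seed granola + oat clusters + quinoa pops + granola A, reaches only 981.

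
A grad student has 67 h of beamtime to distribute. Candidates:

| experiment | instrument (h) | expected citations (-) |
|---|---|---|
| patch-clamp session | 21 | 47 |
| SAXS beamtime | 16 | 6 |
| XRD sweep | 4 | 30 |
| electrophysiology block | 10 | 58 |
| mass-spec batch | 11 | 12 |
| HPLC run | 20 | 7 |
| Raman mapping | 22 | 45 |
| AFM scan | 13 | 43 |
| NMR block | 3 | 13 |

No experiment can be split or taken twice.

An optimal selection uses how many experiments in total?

6

Optimal total is 203.
One optimal bundle: patch-clamp session + XRD sweep + electrophysiology block + mass-spec batch + AFM scan + NMR block (62 h).
Any selection reaching 203 contains exactly 6 experiments.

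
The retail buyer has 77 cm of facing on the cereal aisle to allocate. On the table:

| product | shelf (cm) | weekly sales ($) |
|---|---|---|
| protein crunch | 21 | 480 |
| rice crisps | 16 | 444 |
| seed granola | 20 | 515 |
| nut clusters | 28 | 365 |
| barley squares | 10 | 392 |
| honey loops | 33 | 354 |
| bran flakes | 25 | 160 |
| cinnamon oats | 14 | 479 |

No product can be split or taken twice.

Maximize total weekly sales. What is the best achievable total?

1918

Density check — barley squares 39.20, cinnamon oats 34.21, rice crisps 27.75, seed granola 25.75 are the best per cm.
A density-first pass picks rice crisps + seed granola + barley squares + cinnamon oats — 1830 at 60 cm.
The 10 cm tied up in barley squares is better spent on protein crunch — total rises to 1918 (71 cm).
Next best is protein crunch + seed granola + barley squares + cinnamon oats at 1866 (65 cm) — short by 52.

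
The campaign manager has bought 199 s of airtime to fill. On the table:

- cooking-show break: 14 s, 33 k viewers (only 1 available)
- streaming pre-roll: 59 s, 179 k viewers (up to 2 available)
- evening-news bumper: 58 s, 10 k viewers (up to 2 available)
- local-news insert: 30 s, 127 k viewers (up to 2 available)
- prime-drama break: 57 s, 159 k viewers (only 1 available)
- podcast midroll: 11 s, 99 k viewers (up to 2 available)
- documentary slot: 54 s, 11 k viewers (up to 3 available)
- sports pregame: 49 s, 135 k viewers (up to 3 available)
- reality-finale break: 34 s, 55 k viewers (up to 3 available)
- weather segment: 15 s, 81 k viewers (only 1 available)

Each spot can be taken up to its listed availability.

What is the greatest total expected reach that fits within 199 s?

The ratio heuristic lands on cooking-show break + streaming pre-roll + 2×local-news insert + 2×podcast midroll + weather segment (745) but leaves 29 s idle.
Replace cooking-show break and streaming pre-roll with 2×sports pregame: the trade gains 58 net, giving 803 at 195 s.
No other feasible combination exceeds 803.

803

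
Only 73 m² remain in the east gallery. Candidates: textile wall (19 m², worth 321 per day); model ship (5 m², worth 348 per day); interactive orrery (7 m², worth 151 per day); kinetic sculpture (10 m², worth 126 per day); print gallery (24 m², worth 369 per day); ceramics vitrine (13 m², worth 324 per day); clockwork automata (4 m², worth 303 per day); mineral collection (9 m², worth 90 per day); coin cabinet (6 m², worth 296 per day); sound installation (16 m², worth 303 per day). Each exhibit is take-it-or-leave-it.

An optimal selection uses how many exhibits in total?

The maximum expected visitors within 73 m² is 2046.
textile wall + model ship + interactive orrery + ceramics vitrine + clockwork automata + coin cabinet + sound installation hits 2046 at 70 m².
All optima have 7 exhibits.

7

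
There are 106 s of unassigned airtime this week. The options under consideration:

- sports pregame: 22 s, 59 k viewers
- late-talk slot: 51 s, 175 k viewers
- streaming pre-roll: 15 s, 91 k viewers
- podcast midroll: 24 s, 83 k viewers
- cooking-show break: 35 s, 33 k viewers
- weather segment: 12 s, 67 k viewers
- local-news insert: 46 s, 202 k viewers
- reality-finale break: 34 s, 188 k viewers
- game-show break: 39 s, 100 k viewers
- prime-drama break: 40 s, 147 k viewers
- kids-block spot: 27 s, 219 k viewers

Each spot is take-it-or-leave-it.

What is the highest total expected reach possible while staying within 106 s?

A density-first pass picks streaming pre-roll + weather segment + reality-finale break + kids-block spot — 565 at 88 s.
Replace weather segment with podcast midroll: the trade gains 16 net, giving 581 at 100 s.
The closest alternative, streaming pre-roll + weather segment + local-news insert + kids-block spot, reaches only 579.

581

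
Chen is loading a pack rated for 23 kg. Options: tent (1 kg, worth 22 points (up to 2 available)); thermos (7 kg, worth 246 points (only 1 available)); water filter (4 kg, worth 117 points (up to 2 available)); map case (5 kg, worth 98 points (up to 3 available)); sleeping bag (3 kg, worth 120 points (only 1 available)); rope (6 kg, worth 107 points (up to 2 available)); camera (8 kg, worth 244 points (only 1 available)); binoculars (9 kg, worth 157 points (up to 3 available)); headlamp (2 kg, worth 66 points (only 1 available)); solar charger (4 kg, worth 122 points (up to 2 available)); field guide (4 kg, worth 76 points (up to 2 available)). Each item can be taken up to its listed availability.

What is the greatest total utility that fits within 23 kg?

Filling by ratio: 2×tent + thermos + sleeping bag + camera + headlamp for 720, with 1 kg left unused.
Replace tent and headlamp with solar charger: the trade gains 34 net, giving 754 at 23 kg.
Every other selection either busts 23 kg or exceeds an availability limit or fails to beat 754.

754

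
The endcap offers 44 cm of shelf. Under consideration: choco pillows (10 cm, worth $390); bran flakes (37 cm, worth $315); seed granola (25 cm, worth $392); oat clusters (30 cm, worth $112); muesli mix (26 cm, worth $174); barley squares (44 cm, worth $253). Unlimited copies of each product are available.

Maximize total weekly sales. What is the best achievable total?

1560

Best packing: 4×choco pillows — 40 cm, 1560 total.
The spare 4 cm is too small for any remaining product, and no exchange beats 1560.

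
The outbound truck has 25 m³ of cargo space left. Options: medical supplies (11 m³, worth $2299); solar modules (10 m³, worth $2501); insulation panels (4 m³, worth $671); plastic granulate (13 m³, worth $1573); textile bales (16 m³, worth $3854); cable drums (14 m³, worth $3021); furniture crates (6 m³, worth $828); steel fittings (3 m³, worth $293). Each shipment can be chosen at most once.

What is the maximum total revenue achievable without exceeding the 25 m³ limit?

The ratio ordering already packs tightly: solar modules + cable drums, 24 m³, 5522.
The spare 1 m³ is too small for any remaining shipment, and no exchange beats 5522.

5522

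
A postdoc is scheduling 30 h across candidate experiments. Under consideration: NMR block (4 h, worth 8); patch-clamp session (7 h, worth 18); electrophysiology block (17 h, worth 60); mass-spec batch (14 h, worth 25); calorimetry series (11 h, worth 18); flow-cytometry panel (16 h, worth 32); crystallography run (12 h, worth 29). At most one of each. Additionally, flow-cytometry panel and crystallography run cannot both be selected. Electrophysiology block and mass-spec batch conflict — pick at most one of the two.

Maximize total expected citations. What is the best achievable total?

Ranking by ratio (expected citations/h): electrophysiology block 3.53, patch-clamp session 2.57, crystallography run 2.42, NMR block 2.00.
Filling by ratio: NMR block + patch-clamp session + electrophysiology block for 86, with 2 h left unused.
The 11 h tied up in NMR block and patch-clamp session is better spent on crystallography run — total rises to 89 (29 h).

89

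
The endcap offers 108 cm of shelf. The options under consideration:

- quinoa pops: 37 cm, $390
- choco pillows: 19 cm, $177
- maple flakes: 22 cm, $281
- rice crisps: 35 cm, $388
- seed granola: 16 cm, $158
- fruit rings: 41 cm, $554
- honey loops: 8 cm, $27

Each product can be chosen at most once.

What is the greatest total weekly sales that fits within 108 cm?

1252

Ranking by ratio (weekly sales/cm): fruit rings 13.51, maple flakes 12.77, rice crisps 11.09.
Greedy by ratio would take maple flakes + rice crisps + fruit rings + honey loops: 106 cm used, total 1250.
Dropping rice crisps frees 35 cm; slotting in quinoa pops (37 cm) lifts the total to 1252 at 108 cm.
An exhaustive check of the 128 subsets confirms 1252.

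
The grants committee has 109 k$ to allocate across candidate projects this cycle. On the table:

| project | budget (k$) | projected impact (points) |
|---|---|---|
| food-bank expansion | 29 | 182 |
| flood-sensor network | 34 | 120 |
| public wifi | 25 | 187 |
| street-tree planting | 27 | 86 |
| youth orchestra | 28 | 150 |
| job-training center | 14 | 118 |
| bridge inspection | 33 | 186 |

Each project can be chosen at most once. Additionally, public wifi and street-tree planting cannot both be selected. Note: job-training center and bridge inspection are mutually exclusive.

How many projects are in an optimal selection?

4

Optimal total is 637.
food-bank expansion + public wifi + youth orchestra + job-training center hits 637 at 96 k$.
Every optimal selection uses 4 projects.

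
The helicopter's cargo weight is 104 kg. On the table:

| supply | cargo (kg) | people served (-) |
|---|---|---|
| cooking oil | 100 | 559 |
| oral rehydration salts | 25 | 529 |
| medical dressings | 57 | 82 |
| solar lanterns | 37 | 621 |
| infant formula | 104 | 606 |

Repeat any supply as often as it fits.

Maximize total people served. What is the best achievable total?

2116

4×oral rehydration salts uses 100 of the 104 kg and totals 2116.
The spare 4 kg is too small for any remaining supply, and no exchange beats 2116.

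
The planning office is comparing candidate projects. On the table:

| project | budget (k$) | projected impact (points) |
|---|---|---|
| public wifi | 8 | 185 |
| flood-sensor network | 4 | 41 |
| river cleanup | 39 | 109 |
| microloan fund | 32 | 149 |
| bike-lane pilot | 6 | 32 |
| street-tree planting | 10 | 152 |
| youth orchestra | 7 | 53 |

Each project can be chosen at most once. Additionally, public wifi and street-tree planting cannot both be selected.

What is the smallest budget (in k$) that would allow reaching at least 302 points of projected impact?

25

Need the lightest bundle worth ≥ 302.
public wifi + flood-sensor network + bike-lane pilot + youth orchestra reaches 311 using 25 k$.
No combination under 25 k$ hits 302.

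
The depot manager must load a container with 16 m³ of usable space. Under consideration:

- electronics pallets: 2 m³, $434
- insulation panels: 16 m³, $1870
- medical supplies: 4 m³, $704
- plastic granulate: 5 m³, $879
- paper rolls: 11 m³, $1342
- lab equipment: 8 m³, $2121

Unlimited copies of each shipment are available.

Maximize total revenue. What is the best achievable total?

4242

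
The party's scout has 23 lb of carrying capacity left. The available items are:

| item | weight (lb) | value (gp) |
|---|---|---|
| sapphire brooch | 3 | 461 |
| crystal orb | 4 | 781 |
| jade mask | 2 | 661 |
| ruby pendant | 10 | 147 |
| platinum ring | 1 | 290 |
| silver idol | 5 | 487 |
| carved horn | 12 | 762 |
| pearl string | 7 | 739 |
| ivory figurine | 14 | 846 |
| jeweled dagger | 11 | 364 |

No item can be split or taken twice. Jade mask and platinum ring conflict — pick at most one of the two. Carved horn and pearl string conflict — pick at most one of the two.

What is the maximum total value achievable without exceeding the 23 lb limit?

3129

Sapphire brooch + crystal orb + jade mask + silver idol + pearl string uses 21 of the 23 lb and totals 3129.
That's the maximum — no feasible swap from here does better than 3129.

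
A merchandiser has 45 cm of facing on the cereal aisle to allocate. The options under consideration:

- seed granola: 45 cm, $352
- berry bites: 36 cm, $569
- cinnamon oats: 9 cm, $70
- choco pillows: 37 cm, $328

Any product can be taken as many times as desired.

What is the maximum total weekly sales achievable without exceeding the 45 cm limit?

639

Density check — berry bites 15.81, choco pillows 8.86, seed granola 7.82 are the best per cm.
Berry bites + cinnamon oats uses 45 of the 45 cm and totals 639.
Nothing else within 45 cm beats 639.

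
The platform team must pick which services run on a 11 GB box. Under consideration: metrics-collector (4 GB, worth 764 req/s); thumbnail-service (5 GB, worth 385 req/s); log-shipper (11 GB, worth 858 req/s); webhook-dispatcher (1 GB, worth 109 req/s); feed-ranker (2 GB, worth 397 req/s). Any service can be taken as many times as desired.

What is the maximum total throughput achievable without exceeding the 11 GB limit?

2094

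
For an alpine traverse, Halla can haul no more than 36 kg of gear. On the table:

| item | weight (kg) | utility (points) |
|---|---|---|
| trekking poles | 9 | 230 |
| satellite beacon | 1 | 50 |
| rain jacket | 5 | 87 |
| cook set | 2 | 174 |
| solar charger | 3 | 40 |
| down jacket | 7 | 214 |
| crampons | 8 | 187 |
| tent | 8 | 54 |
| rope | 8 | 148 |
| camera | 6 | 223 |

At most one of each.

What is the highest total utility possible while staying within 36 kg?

Best packing: trekking poles + satellite beacon + cook set + solar charger + down jacket + crampons + camera — 36 kg, 1118 total.
The closest alternative, trekking poles + satellite beacon + cook set + solar charger + down jacket + rope + camera, reaches only 1079.

1118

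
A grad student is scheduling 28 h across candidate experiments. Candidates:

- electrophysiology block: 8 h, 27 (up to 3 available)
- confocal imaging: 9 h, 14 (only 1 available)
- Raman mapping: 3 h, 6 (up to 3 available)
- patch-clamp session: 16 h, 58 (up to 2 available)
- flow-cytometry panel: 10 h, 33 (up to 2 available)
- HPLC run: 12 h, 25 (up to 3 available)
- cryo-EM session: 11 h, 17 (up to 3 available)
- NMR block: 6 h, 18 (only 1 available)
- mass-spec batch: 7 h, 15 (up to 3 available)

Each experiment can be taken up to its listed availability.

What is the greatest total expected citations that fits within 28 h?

93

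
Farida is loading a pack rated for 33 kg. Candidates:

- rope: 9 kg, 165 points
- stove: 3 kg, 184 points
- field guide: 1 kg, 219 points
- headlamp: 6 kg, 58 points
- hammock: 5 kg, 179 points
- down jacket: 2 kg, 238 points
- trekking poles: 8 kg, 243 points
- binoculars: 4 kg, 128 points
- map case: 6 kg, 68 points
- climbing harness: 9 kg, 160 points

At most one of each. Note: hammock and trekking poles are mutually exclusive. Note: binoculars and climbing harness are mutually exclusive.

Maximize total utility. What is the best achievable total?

Ranking by ratio (utility/kg): field guide 219.00, down jacket 119.00, stove 61.33.
Rope + stove + field guide + down jacket + trekking poles + binoculars + map case uses 33 of the 33 kg and totals 1245.

1245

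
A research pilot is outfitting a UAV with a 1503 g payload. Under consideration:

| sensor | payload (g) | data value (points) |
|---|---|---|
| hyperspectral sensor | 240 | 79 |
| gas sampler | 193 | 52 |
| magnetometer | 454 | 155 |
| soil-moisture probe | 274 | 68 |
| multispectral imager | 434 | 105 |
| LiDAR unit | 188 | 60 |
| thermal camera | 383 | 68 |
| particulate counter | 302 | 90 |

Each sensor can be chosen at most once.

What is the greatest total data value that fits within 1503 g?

452

Density check — magnetometer 0.34, hyperspectral sensor 0.33, LiDAR unit 0.32 are the best per g.
Taking the top-ratio sensors first gives hyperspectral sensor + gas sampler + magnetometer + LiDAR unit + particulate counter for 436 (1377 g).
Dropping gas sampler frees 193 g; slotting in soil-moisture probe (274 g) lifts the total to 452 at 1458 g.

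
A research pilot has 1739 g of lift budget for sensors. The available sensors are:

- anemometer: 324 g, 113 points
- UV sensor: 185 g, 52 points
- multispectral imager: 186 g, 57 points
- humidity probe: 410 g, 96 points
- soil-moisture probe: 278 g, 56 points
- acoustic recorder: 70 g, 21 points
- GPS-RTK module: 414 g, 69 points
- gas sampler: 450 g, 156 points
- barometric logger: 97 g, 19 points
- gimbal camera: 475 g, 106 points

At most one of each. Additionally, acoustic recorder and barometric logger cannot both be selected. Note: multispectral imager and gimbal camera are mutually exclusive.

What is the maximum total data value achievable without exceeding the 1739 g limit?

499

Anemometer + multispectral imager + humidity probe + soil-moisture probe + acoustic recorder + gas sampler uses 1718 of the 1739 g and totals 499.
Runner-up anemometer + UV sensor + multispectral imager + humidity probe + acoustic recorder + gas sampler tops out at 495.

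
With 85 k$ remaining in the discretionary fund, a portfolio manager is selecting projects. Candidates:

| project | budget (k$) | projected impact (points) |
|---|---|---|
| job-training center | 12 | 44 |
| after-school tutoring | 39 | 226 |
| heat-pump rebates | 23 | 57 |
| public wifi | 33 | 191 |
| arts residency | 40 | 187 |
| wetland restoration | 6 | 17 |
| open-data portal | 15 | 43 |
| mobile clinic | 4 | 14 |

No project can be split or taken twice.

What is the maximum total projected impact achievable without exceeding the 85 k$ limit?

461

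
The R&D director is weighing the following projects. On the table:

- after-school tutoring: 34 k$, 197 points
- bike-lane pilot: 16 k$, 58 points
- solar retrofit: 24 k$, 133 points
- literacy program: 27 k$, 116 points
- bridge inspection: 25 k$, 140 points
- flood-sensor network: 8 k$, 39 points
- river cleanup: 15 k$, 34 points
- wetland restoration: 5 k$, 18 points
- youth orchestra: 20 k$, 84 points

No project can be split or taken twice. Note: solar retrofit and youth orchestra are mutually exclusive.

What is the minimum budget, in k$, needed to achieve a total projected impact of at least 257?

Minimise k$ subject to total projected impact ≥ 257.
Taking solar retrofit + bridge inspection gives 273 (≥ 257) for 49 k$.
Below 49 k$ the best achievable stays under 257.

49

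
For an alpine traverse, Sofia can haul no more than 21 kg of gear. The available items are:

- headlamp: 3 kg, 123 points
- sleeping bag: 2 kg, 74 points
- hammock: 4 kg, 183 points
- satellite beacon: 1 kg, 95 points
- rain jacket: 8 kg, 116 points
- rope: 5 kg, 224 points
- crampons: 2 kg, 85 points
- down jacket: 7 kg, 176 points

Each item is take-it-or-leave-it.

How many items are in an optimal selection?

Best achievable utility is 837.
For example sleeping bag + hammock + satellite beacon + rope + crampons + down jacket achieves it, using 21 kg.
All optima have 6 items.

6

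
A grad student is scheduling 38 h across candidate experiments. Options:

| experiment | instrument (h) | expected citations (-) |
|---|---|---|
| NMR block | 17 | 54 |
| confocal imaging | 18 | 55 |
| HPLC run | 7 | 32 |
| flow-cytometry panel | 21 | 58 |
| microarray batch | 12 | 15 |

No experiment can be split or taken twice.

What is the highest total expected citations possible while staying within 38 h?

112

Ranking by ratio (expected citations/h): HPLC run 4.57, NMR block 3.18, confocal imaging 3.06, flow-cytometry panel 2.76.
The ratio heuristic lands on NMR block + HPLC run + microarray batch (101) but leaves 2 h idle.
Replace HPLC run and microarray batch with flow-cytometry panel: the trade gains 11 net, giving 112 at 38 h.
Runner-up NMR block + confocal imaging tops out at 109.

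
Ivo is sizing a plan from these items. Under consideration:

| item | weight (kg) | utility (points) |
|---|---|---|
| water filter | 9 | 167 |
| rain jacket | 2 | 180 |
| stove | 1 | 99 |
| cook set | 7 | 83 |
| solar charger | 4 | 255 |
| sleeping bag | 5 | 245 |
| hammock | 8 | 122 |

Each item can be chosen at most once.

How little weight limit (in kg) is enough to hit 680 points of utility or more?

11

Need the lightest bundle worth ≥ 680.
rain jacket + solar charger + sleeping bag: 680 utility at 11 kg.
No combination under 11 kg hits 680.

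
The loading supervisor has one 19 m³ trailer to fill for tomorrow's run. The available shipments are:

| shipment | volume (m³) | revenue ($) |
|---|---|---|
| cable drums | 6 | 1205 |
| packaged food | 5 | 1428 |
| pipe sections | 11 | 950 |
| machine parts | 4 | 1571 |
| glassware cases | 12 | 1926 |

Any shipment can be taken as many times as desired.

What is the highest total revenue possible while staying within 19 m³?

6284

Ranking by ratio (revenue/m³): machine parts 392.75, packaged food 285.60, cable drums 200.83.
4×machine parts uses 16 of the 19 m³ and totals 6284.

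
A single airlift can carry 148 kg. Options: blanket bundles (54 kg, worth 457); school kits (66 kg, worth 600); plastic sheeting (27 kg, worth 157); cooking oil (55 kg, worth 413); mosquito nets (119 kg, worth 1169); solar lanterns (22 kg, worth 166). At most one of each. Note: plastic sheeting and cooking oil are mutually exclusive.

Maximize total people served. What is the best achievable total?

1335

The ratio ordering already packs tightly: mosquito nets + solar lanterns, 141 kg, 1335.
Next best is plastic sheeting + mosquito nets at 1326 (146 kg) — short by 9.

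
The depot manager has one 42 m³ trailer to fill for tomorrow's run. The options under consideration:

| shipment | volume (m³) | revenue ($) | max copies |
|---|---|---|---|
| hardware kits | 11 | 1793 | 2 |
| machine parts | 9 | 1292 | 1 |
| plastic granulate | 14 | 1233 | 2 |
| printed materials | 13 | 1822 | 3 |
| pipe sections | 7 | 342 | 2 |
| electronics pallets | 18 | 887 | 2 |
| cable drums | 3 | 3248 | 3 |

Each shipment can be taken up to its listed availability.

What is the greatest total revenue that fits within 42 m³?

14651

Taking the top-ratio shipments first gives 2×hardware kits + machine parts + 3×cable drums for 14622 (40 m³).
Dropping hardware kits frees 11 m³; slotting in printed materials (13 m³) lifts the total to 14651 at 42 m³.
That's the maximum — no swap from here does better than 14651.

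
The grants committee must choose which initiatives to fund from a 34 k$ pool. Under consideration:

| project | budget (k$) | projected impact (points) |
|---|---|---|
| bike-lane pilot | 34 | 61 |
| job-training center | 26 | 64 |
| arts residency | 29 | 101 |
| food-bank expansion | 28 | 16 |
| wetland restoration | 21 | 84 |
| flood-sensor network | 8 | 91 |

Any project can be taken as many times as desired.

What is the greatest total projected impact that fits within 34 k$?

364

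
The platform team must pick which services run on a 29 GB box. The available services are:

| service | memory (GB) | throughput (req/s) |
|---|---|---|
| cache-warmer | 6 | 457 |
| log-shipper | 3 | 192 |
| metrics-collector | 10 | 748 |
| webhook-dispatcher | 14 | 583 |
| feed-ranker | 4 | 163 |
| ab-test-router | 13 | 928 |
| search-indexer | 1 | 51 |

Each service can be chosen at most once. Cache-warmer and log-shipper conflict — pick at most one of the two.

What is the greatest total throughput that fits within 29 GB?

2133

Density check — cache-warmer 76.17, metrics-collector 74.80, ab-test-router 71.38 are the best per GB.
Cache-warmer + metrics-collector + ab-test-router uses 29 of the 29 GB and totals 2133.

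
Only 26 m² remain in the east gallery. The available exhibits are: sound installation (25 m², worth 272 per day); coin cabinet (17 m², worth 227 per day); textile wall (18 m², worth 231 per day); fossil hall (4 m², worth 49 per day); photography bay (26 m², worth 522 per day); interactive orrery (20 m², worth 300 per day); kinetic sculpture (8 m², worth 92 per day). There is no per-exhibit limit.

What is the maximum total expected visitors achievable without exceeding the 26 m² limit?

522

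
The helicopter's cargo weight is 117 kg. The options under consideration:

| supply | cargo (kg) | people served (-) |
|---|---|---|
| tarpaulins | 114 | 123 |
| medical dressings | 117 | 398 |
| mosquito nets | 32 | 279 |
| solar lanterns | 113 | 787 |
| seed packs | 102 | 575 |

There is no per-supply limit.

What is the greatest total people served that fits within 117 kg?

Best packing: 3×mosquito nets — 96 kg, 837 total.
The spare 21 kg is too small for any remaining supply, and no exchange beats 837.

837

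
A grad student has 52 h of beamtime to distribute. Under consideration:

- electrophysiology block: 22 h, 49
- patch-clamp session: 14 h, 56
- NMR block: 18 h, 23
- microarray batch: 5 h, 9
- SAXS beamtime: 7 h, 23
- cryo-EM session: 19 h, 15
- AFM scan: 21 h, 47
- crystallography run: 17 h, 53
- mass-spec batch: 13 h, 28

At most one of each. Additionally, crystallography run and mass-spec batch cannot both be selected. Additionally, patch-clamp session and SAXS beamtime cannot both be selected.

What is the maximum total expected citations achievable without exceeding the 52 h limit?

156

Ranking by ratio (expected citations/h): patch-clamp session 4.00, SAXS beamtime 3.29, crystallography run 3.12.
Patch-clamp session + AFM scan + crystallography run uses 52 of the 52 h and totals 156.
Nothing else feasible within 52 h beats 156.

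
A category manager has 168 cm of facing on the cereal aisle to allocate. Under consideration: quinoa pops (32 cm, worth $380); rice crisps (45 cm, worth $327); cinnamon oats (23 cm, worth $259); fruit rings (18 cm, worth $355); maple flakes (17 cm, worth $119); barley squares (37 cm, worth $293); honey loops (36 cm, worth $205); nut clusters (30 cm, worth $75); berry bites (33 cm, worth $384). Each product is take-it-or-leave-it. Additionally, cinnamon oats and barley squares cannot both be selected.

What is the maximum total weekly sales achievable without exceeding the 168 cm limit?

1824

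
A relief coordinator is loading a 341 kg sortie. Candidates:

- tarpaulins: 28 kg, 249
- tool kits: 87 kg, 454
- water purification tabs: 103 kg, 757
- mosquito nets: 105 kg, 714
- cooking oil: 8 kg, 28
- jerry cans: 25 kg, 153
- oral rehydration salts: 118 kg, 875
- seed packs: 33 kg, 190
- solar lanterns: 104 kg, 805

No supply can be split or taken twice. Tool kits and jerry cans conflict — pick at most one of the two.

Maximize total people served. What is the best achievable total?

2525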